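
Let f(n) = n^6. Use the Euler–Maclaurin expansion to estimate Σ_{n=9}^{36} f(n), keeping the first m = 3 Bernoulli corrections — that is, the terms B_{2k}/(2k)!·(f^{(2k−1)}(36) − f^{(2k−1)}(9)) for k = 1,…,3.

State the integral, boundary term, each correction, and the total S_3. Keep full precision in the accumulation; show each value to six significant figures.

The integral term ∫_9^36 x^6 dx = 1.11942e+10.
Endpoint term: (f(9) + f(36))/2 = (531441 + 2.17678e+09)/2 = 1.08866e+09.
Integral + boundary = 1.22829e+10.
Order-1 term: 1/12 · (3.62797e+08 − 354294) = 3.02036e+07.
Running total after k=1: 1.23131e+10.
Order-2 term: −1/720 · (5.59872e+06 − 87480.0) = -7654.50.
Running total after k=2: 1.23131e+10.
Order-3 term: 1/30240 · (25920.0 − 6480.00) = 0.642857.

S_3 ≈ 1.23131e+10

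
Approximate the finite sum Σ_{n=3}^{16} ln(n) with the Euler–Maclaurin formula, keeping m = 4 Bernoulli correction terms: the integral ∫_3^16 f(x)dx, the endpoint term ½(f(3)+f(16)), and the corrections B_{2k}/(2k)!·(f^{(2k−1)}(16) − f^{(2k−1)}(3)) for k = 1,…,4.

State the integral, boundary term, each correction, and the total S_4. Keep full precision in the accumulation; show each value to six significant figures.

S_4 ≈ 29.9787

Integral: ∫_3^16 ln(x) dx = 28.0656.
Boundary: ½(f(3) + f(16)) = ½(1.09861 + 2.77259) = 1.93560.
So far: 30.0012.
Correction k=1: B_{2}/2! · (f^{(1)}(16) − f^{(1)}(3)) = 1/12 · (0.0625000 − 0.333333) = -0.0225694.
After k=1: 29.9786.
Correction k=2: B_{4}/4! · (f^{(3)}(16) − f^{(3)}(3)) = −1/720 · (0.000488281 − 0.0740741) = 0.000102202.
After k=2: 29.9787.
Correction k=3: B_{6}/6! · (f^{(5)}(16) − f^{(5)}(3)) = 1/30240 · (2.28882e-05 − 0.0987654) = -3.26530e-06.
After k=3: 29.9787.
Correction k=4: B_{8}/8! · (f^{(7)}(16) − f^{(7)}(3)) = −1/1209600 · (2.68221e-06 − 0.329218) = 2.72169e-07.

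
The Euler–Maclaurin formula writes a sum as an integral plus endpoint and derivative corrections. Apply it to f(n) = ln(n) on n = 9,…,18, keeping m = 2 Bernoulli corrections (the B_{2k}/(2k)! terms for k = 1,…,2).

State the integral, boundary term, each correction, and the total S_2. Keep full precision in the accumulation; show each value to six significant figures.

Integral: ∫_9^18 ln(x) dx = 23.2517.
Endpoint term: (f(9) + f(18))/2 = (2.19722 + 2.89037)/2 = 2.54380.
Running total after boundary: 25.7955.
k=1: B_{2}/(2)! × [f^{(1)}(18) − f^{(1)}(9)] = 1/12 × (0.0555556 − 0.111111) = -0.00462963.
Running total after k=1: 25.7908.
k=2: B_{4}/(4)! × [f^{(3)}(18) − f^{(3)}(9)] = −1/720 × (0.000342936 − 0.00274348) = 3.33410e-06.

S_2 ≈ 25.7908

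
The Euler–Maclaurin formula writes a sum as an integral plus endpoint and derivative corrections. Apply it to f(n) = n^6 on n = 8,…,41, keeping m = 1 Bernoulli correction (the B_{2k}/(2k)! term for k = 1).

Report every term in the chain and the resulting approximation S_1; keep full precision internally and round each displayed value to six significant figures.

∫_8^41 x^6 dx evaluates to 2.78217e+10.
Boundary: ½(f(8) + f(41)) = ½(262144 + 4.75010e+09) = 2.37518e+09.
Running total after boundary: 3.01969e+10.
Correction k=1: B_{2}/2! · (f^{(1)}(41) − f^{(1)}(8)) = 1/12 · (6.95137e+08 − 196608) = 5.79117e+07.

S_1 ≈ 3.02548e+10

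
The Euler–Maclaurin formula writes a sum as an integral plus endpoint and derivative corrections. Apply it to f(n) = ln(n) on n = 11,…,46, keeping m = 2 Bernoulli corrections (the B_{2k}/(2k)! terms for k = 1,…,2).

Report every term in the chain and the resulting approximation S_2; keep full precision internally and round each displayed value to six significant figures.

S_2 ≈ 117.848

Integral: ∫_11^46 ln(x) dx = 114.741.
Endpoint term: (f(11) + f(46))/2 = (2.39790 + 3.82864)/2 = 3.11327.
Running total after boundary: 117.854.
Correction k=1: B_{2}/2! · (f^{(1)}(46) − f^{(1)}(11)) = 1/12 · (0.0217391 − 0.0909091) = -0.00576416.
Running total after k=1: 117.848.
Correction k=2: B_{4}/4! · (f^{(3)}(46) − f^{(3)}(11)) = −1/720 · (2.05474e-05 − 0.00150263) = 2.05845e-06.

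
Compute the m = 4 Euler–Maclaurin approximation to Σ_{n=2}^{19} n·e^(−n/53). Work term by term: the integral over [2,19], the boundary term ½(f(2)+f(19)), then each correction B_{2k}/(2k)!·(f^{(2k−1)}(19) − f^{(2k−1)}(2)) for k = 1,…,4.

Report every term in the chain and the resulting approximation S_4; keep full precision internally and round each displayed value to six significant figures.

∫_2^19 x·e^(−x/53) dx evaluates to 140.695.
½[f(2) + f(19)] = ½[1.92593 + 13.2759] = 7.60090.
Running total after boundary: 148.296.
Order-1 term: 1/12 · (0.448242 − 0.926629) = -0.0398656.
After k=1: 148.256.
Order-2 term: −1/720 · (0.000657067 − 0.00101551) = 4.97835e-07.
After k=2: 148.256.
Order-3 term: 1/30240 · (4.11022e-07 − 6.05603e-07) = -6.43455e-12.
After k=3: 148.256.
Order-4 term: −1/1209600 · (2.09373e-10 − 3.02487e-10) = 7.69791e-17.

S_4 ≈ 148.256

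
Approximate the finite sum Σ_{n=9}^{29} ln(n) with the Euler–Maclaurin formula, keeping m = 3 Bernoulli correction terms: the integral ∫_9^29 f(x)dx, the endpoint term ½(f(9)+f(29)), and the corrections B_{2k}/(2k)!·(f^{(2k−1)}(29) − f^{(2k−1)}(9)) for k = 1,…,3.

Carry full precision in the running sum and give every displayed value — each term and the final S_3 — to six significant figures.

The integral term ∫_9^29 ln(x) dx = 57.8766.
½[f(9) + f(29)] = ½[2.19722 + 3.36730] = 2.78226.
So far: 60.6588.
k=1: B_{2}/(2)! × [f^{(1)}(29) − f^{(1)}(9)] = 1/12 × (0.0344828 − 0.111111) = -0.00638570.
After k=1: 60.6524.
k=2: B_{4}/(4)! × [f^{(3)}(29) − f^{(3)}(9)] = −1/720 × (8.20042e-05 − 0.00274348) = 3.69650e-06.
After k=2: 60.6524.
k=3: B_{6}/(6)! × [f^{(5)}(29) − f^{(5)}(9)] = 1/30240 × (1.17010e-06 − 0.000406442) = -1.34019e-08.

S_3 ≈ 60.6524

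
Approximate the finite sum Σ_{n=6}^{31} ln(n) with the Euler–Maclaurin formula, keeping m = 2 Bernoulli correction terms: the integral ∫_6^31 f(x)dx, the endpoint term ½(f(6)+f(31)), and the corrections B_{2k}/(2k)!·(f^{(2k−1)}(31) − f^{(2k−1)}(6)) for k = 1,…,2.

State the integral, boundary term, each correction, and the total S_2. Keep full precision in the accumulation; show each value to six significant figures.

S_2 ≈ 73.3047

Integral: ∫_6^31 ln(x) dx = 70.7030.
½[f(6) + f(31)] = ½[1.79176 + 3.43399] = 2.61287.
Integral + boundary = 73.3159.
k=1: B_{2}/(2)! × [f^{(1)}(31) − f^{(1)}(6)] = 1/12 × (0.0322581 − 0.166667) = -0.0112007.
After k=1: 73.3047.
k=2: B_{4}/(4)! × [f^{(3)}(31) − f^{(3)}(6)] = −1/720 × (6.71344e-05 − 0.00925926) = 1.27668e-05.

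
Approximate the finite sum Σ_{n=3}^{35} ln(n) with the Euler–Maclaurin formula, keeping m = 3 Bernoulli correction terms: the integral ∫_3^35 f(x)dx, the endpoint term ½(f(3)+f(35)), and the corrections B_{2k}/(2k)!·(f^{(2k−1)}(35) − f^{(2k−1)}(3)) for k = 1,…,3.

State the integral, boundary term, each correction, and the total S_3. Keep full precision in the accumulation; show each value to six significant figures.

The integral term ∫_3^35 ln(x) dx = 89.1413.
Boundary: ½(f(3) + f(35)) = ½(1.09861 + 3.55535) = 2.32698.
Integral + boundary = 91.4683.
k=1: B_{2}/(2)! × [f^{(1)}(35) − f^{(1)}(3)] = 1/12 × (0.0285714 − 0.333333) = -0.0253968.
Running total after k=1: 91.4429.
k=2: B_{4}/(4)! × [f^{(3)}(35) − f^{(3)}(3)] = −1/720 × (4.66472e-05 − 0.0740741) = 0.000102816.
Running total after k=2: 91.4430.
k=3: B_{6}/(6)! × [f^{(5)}(35) − f^{(5)}(3)] = 1/30240 × (4.56952e-07 − 0.0987654) = -3.26604e-06.

S_3 ≈ 91.4430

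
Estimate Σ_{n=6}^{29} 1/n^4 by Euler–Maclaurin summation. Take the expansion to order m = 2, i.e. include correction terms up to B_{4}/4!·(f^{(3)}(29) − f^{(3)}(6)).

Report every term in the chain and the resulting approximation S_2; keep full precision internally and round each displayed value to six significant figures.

Integral: ∫_6^29 1/x^4 dx = 0.00152954.
Boundary: ½(f(6) + f(29)) = ½(0.000771605 + 1.41387e-06) = 0.000386509.
Running total after boundary: 0.00191605.
Order-1 term: 1/12 · (-1.95016e-07 − (-0.000514403)) = 4.28507e-05.
Running total after k=1: 0.00195890.
Order-2 term: −1/720 · (-6.95657e-09 − (-0.000428669)) = -5.95365e-07.

S_2 ≈ 0.00195831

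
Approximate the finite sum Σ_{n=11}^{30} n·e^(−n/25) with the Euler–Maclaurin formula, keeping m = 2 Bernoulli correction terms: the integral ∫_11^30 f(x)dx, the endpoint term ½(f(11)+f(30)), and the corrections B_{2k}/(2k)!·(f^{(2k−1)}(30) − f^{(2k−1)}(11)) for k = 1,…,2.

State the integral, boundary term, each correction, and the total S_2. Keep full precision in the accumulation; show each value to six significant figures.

The integral term ∫_11^30 x·e^(−x/25) dx = 165.491.
½[f(11) + f(30)] = ½[7.08440 + 9.03583] = 8.06011.
So far: 173.551.
Order-1 term: 1/12 · (-0.0602388 − 0.360660) = -0.0350749.
Running total after k=1: 173.516.
Order-2 term: −1/720 · (0.000867439 − 0.00263797) = 2.45907e-06.

S_2 ≈ 173.516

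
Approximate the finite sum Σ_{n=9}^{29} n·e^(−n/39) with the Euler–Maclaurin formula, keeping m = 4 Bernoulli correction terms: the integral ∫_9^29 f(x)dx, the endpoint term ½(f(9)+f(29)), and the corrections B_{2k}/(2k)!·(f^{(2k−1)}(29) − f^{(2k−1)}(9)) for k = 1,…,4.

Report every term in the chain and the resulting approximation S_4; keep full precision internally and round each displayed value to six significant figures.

The integral term ∫_9^29 x·e^(−x/39) dx = 225.451.
Boundary: ½(f(9) + f(29)) = ½(7.14530 + 13.7867) = 10.4660.
Integral + boundary = 235.917.
Correction k=1: B_{2}/2! · (f^{(1)}(29) − f^{(1)}(9)) = 1/12 · (0.121899 − 0.610710) = -0.0407343.
After k=1: 235.876.
Correction k=2: B_{4}/4! · (f^{(3)}(29) − f^{(3)}(9)) = −1/720 · (0.000705264 − 0.00144547) = 1.02806e-06.
After k=2: 235.876.
Correction k=3: B_{6}/6! · (f^{(5)}(29) − f^{(5)}(9)) = 1/30240 · (8.74678e-07 − 1.63670e-06) = -2.51990e-11.
After k=3: 235.876.
Correction k=4: B_{8}/8! · (f^{(7)}(29) − f^{(7)}(9)) = −1/1209600 · (8.45280e-10 − 1.52732e-09) = 5.63855e-16.

S_4 ≈ 235.876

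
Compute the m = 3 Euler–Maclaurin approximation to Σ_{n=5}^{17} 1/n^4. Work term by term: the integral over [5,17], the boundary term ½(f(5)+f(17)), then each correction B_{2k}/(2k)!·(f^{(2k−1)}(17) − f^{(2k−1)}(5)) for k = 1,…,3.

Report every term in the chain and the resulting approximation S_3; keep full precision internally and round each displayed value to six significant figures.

Integral: ∫_5^17 1/x^4 dx = 0.00259882.
Boundary: ½(f(5) + f(17)) = ½(0.00160000 + 1.19730e-05) = 0.000805987.
Integral + boundary = 0.00340481.
Order-1 term: 1/12 · (-2.81719e-06 − (-0.00128000)) = 0.000106432.
Partial sum through k=1: 0.00351124.
Order-2 term: −1/720 · (-2.92441e-07 − (-0.00153600)) = -2.13293e-06.
Partial sum through k=2: 0.00350910.
Order-3 term: 1/30240 · (-5.66668e-08 − (-0.00344064)) = 1.13776e-07.

S_3 ≈ 0.00350922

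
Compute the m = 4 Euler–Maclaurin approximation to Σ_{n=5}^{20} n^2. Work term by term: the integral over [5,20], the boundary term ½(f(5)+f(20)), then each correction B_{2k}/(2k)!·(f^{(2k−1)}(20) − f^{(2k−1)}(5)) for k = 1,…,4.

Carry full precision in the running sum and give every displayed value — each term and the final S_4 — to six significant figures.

The integral term ∫_5^20 x^2 dx = 2625.00.
Endpoint term: (f(5) + f(20))/2 = (25.0000 + 400.000)/2 = 212.500.
Integral + boundary = 2837.50.
k=1: B_{2}/(2)! × [f^{(1)}(20) − f^{(1)}(5)] = 1/12 × (40.0000 − 10.0000) = 2.50000.
Partial sum through k=1: 2840.00.
k=2: B_{4}/(4)! × [f^{(3)}(20) − f^{(3)}(5)] = −1/720 × (0.00000 − 0.00000) = 0.00000.
Partial sum through k=2: 2840.00.
k=3: B_{6}/(6)! × [f^{(5)}(20) − f^{(5)}(5)] = 1/30240 × (0.00000 − 0.00000) = 0.00000.
Partial sum through k=3: 2840.00.
k=4: B_{8}/(8)! × [f^{(7)}(20) − f^{(7)}(5)] = −1/1209600 × (0.00000 − 0.00000) = 0.00000.

S_4 ≈ 2840.00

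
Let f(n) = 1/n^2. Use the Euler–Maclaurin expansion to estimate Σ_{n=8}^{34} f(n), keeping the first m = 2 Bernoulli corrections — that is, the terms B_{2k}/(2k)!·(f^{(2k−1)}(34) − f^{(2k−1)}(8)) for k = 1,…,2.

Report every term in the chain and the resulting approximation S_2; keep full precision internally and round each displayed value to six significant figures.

S_2 ≈ 0.104154

∫_8^34 1/x^2 dx evaluates to 0.0955882.
Boundary: ½(f(8) + f(34)) = ½(0.0156250 + 0.000865052) = 0.00824503.
Running total after boundary: 0.103833.
k=1: B_{2}/(2)! × [f^{(1)}(34) − f^{(1)}(8)] = 1/12 × (-5.08854e-05 − (-0.00390625)) = 0.000321280.
Running total after k=1: 0.104155.
k=2: B_{4}/(4)! × [f^{(3)}(34) − f^{(3)}(8)] = −1/720 × (-5.28222e-07 − (-0.000732422)) = -1.01652e-06.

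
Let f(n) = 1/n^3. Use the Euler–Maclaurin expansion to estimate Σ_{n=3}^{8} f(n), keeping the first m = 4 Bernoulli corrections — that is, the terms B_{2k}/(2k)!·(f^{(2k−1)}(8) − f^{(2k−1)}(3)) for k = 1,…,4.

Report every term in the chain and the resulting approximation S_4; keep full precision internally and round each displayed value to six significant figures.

S_4 ≈ 0.0701597

The integral term ∫_3^8 1/x^3 dx = 0.0477431.
Boundary: ½(f(3) + f(8)) = ½(0.0370370 + 0.00195312) = 0.0194951.
So far: 0.0672381.
Correction k=1: B_{2}/2! · (f^{(1)}(8) − f^{(1)}(3)) = 1/12 · (-0.000732422 − (-0.0370370)) = 0.00302538.
Running total after k=1: 0.0702635.
Correction k=2: B_{4}/4! · (f^{(3)}(8) − f^{(3)}(3)) = −1/720 · (-0.000228882 − (-0.0823045)) = -0.000113994.
Running total after k=2: 0.0701495.
Correction k=3: B_{6}/6! · (f^{(5)}(8) − f^{(5)}(3)) = 1/30240 · (-0.000150204 − (-0.384088)) = 1.26963e-05.
Running total after k=3: 0.0701622.
Correction k=4: B_{8}/8! · (f^{(7)}(8) − f^{(7)}(3)) = −1/1209600 · (-0.000168979 − (-3.07270)) = -2.54012e-06.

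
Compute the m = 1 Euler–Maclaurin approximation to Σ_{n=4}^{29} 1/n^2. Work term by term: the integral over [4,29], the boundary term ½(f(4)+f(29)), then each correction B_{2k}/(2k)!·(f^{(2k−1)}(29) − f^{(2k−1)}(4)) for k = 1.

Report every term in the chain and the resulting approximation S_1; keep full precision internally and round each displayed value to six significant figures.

The integral term ∫_4^29 1/x^2 dx = 0.215517.
Endpoint term: (f(4) + f(29))/2 = (0.0625000 + 0.00118906)/2 = 0.0318445.
So far: 0.247362.
Correction k=1: B_{2}/2! · (f^{(1)}(29) − f^{(1)}(4)) = 1/12 · (-8.20042e-05 − (-0.0312500)) = 0.00259733.

S_1 ≈ 0.249959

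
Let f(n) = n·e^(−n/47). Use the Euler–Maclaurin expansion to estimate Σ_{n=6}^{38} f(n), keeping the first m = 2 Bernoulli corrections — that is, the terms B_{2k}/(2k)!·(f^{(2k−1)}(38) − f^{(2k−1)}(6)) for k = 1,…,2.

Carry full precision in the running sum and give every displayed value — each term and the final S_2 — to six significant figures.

S_2 ≈ 423.653

∫_6^38 x·e^(−x/47) dx evaluates to 412.604.
Endpoint term: (f(6) + f(38))/2 = (5.28092 + 16.9298)/2 = 11.1054.
Integral + boundary = 423.710.
Order-1 term: 1/12 · (0.0853126 − 0.767793) = -0.0568734.
Partial sum through k=1: 423.653.
Order-2 term: −1/720 · (0.000441989 − 0.00114445) = 9.75645e-07.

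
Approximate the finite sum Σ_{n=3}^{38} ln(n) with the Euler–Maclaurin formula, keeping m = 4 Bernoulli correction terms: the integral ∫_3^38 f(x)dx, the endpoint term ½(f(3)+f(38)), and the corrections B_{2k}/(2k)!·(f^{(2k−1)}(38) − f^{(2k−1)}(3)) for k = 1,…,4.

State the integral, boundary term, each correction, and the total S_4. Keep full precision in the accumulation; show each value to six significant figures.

S_4 ≈ 102.275

Integral: ∫_3^38 ln(x) dx = 99.9324.
Boundary: ½(f(3) + f(38)) = ½(1.09861 + 3.63759) = 2.36810.
So far: 102.301.
Correction k=1: B_{2}/2! · (f^{(1)}(38) − f^{(1)}(3)) = 1/12 · (0.0263158 − 0.333333) = -0.0255848.
After k=1: 102.275.
Correction k=2: B_{4}/4! · (f^{(3)}(38) − f^{(3)}(3)) = −1/720 · (3.64485e-05 − 0.0740741) = 0.000102830.
After k=2: 102.275.
Correction k=3: B_{6}/6! · (f^{(5)}(38) − f^{(5)}(3)) = 1/30240 · (3.02896e-07 − 0.0987654) = -3.26604e-06.
After k=3: 102.275.
Correction k=4: B_{8}/8! · (f^{(7)}(38) − f^{(7)}(3)) = −1/1209600 · (6.29285e-09 − 0.329218) = 2.72171e-07.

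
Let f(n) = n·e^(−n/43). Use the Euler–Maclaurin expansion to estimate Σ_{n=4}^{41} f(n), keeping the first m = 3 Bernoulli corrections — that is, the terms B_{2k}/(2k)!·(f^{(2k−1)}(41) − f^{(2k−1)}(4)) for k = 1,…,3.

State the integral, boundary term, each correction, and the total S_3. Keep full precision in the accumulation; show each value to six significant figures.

Integral: ∫_4^41 x·e^(−x/43) dx = 449.435.
½[f(4) + f(41)] = ½[3.64469 + 15.8012] = 9.72293.
Integral + boundary = 459.158.
k=1: B_{2}/(2)! × [f^{(1)}(41) − f^{(1)}(4)] = 1/12 × (0.0179253 − 0.826412) = -0.0673739.
After k=1: 459.091.
k=2: B_{4}/(4)! × [f^{(3)}(41) − f^{(3)}(4)] = −1/720 × (0.000426562 − 0.00143253) = 1.39718e-06.
After k=2: 459.091.
k=3: B_{6}/(6)! × [f^{(5)}(41) − f^{(5)}(4)] = 1/30240 × (4.56155e-07 − 1.30780e-06) = -2.81628e-11.

S_3 ≈ 459.091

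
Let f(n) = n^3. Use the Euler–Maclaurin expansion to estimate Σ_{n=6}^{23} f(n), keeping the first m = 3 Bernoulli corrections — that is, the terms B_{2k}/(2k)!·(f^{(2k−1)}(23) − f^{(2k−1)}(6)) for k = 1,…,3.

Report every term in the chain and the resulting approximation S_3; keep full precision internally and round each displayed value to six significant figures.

∫_6^23 x^3 dx evaluates to 69636.2.
½[f(6) + f(23)] = ½[216.000 + 12167.0] = 6191.50.
Integral + boundary = 75827.8.
Correction k=1: B_{2}/2! · (f^{(1)}(23) − f^{(1)}(6)) = 1/12 · (1587.00 − 108.000) = 123.250.
Running total after k=1: 75951.0.
Correction k=2: B_{4}/4! · (f^{(3)}(23) − f^{(3)}(6)) = −1/720 · (6.00000 − 6.00000) = 0.00000.
Running total after k=2: 75951.0.
Correction k=3: B_{6}/6! · (f^{(5)}(23) − f^{(5)}(6)) = 1/30240 · (0.00000 − 0.00000) = 0.00000.

S_3 ≈ 75951.0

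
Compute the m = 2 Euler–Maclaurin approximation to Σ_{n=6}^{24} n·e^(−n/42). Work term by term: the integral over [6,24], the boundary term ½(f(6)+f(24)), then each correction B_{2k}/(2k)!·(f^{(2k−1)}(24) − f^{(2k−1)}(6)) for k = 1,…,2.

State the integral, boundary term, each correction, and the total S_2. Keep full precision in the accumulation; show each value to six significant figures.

S_2 ≈ 191.563

∫_6^24 x·e^(−x/42) dx evaluates to 182.227.
Endpoint term: (f(6) + f(24))/2 = (5.20127 + 13.5532)/2 = 9.37725.
So far: 191.604.
Correction k=1: B_{2}/2! · (f^{(1)}(24) − f^{(1)}(6)) = 1/12 · (0.242022 − 0.743038) = -0.0417513.
After k=1: 191.563.
Correction k=2: B_{4}/4! · (f^{(3)}(24) − f^{(3)}(6)) = −1/720 · (0.000777471 − 0.00140408) = 8.70288e-07.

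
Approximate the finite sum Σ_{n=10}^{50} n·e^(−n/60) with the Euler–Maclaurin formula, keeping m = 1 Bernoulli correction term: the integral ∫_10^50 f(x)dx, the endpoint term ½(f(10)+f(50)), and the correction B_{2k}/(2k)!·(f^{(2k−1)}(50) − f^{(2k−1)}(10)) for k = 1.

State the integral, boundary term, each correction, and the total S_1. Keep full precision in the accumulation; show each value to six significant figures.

S_1 ≈ 701.920

∫_10^50 x·e^(−x/60) dx evaluates to 686.875.
½[f(10) + f(50)] = ½[8.46482 + 21.7299] = 15.0974.
Running total after boundary: 701.972.
Order-1 term: 1/12 · (0.0724330 − 0.705401) = -0.0527474.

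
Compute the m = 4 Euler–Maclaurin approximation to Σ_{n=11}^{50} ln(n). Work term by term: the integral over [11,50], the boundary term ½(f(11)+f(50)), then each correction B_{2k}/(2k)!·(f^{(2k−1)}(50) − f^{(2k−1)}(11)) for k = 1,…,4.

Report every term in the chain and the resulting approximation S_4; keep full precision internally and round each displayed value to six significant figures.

S_4 ≈ 133.373

Integral: ∫_11^50 ln(x) dx = 130.224.
Endpoint term: (f(11) + f(50))/2 = (2.39790 + 3.91202)/2 = 3.15496.
Integral + boundary = 133.379.
Correction k=1: B_{2}/2! · (f^{(1)}(50) − f^{(1)}(11)) = 1/12 · (0.0200000 − 0.0909091) = -0.00590909.
Running total after k=1: 133.373.
Correction k=2: B_{4}/4! · (f^{(3)}(50) − f^{(3)}(11)) = −1/720 · (1.60000e-05 − 0.00150263) = 2.06476e-06.
Running total after k=2: 133.373.
Correction k=3: B_{6}/6! · (f^{(5)}(50) − f^{(5)}(11)) = 1/30240 · (7.68000e-08 − 0.000149021) = -4.92541e-09.
Running total after k=3: 133.373.
Correction k=4: B_{8}/8! · (f^{(7)}(50) − f^{(7)}(11)) = −1/1209600 · (9.21600e-10 − 3.69474e-05) = 3.05444e-11.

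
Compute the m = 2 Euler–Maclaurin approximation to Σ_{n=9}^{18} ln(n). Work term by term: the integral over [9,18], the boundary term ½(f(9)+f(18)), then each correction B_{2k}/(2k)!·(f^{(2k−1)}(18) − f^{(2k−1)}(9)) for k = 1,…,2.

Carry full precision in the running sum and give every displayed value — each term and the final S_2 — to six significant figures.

The integral term ∫_9^18 ln(x) dx = 23.2517.
Boundary: ½(f(9) + f(18)) = ½(2.19722 + 2.89037) = 2.54380.
Running total after boundary: 25.7955.
k=1: B_{2}/(2)! × [f^{(1)}(18) − f^{(1)}(9)] = 1/12 × (0.0555556 − 0.111111) = -0.00462963.
After k=1: 25.7908.
k=2: B_{4}/(4)! × [f^{(3)}(18) − f^{(3)}(9)] = −1/720 × (0.000342936 − 0.00274348) = 3.33410e-06.

S_2 ≈ 25.7908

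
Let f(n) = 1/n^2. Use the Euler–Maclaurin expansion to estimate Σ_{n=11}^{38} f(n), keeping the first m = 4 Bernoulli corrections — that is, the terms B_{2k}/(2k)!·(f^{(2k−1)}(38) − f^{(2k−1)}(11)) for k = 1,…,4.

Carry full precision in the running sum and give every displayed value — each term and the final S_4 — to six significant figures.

Integral: ∫_11^38 1/x^2 dx = 0.0645933.
Endpoint term: (f(11) + f(38))/2 = (0.00826446 + 0.000692521)/2 = 0.00447849.
Integral + boundary = 0.0690718.
Order-1 term: 1/12 · (-3.64485e-05 − (-0.00150263)) = 0.000122182.
After k=1: 0.0691940.
Order-2 term: −1/720 · (-3.02896e-07 − (-0.000149021)) = -2.06553e-07.
After k=2: 0.0691938.
Order-3 term: 1/30240 · (-6.29285e-09 − (-3.69474e-05)) = 1.22160e-09.
After k=3: 0.0691938.
Order-4 term: −1/1209600 · (-2.44044e-10 − (-1.70996e-05)) = -1.41364e-11.

S_4 ≈ 0.0691938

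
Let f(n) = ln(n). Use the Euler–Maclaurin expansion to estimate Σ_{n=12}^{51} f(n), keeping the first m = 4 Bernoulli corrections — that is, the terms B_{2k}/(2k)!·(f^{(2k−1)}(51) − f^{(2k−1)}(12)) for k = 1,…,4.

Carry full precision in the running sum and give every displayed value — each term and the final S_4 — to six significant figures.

∫_12^51 ln(x) dx evaluates to 131.704.
Boundary: ½(f(12) + f(51)) = ½(2.48491 + 3.93183) = 3.20837.
Running total after boundary: 134.913.
Order-1 term: 1/12 · (0.0196078 − 0.0833333) = -0.00531046.
After k=1: 134.907.
Order-2 term: −1/720 · (1.50772e-05 − 0.00115741) = 1.58657e-06.
After k=2: 134.907.
Order-3 term: 1/30240 · (6.95601e-08 − 9.64506e-05) = -3.18720e-09.
After k=3: 134.907.
Order-4 term: −1/1209600 · (8.02308e-10 − 2.00939e-05) = 1.66113e-11.

S_4 ≈ 134.907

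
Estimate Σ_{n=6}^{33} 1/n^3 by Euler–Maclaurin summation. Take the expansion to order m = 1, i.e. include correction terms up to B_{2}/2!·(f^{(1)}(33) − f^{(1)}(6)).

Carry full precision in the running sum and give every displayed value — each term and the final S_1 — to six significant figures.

S_1 ≈ 0.0159512

The integral term ∫_6^33 1/x^3 dx = 0.0134298.
Endpoint term: (f(6) + f(33))/2 = (0.00462963 + 2.78265e-05)/2 = 0.00232873.
Running total after boundary: 0.0157585.
Correction k=1: B_{2}/2! · (f^{(1)}(33) − f^{(1)}(6)) = 1/12 · (-2.52968e-06 − (-0.00231481)) = 0.000192690.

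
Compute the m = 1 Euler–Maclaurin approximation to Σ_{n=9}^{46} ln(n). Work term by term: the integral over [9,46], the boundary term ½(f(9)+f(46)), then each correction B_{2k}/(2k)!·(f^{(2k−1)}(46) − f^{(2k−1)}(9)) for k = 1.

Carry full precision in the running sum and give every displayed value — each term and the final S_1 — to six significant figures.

S_1 ≈ 122.348

The integral term ∫_9^46 ln(x) dx = 119.342.
½[f(9) + f(46)] = ½[2.19722 + 3.82864] = 3.01293.
So far: 122.355.
Correction k=1: B_{2}/2! · (f^{(1)}(46) − f^{(1)}(9)) = 1/12 · (0.0217391 − 0.111111) = -0.00744767.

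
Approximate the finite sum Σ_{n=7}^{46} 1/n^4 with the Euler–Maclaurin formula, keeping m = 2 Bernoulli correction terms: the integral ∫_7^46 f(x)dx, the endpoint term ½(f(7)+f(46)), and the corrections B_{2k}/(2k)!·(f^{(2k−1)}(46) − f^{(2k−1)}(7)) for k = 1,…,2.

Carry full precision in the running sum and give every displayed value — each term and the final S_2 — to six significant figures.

S_2 ≈ 0.00119638

∫_7^46 1/x^4 dx evaluates to 0.000968393.
Boundary: ½(f(7) + f(46)) = ½(0.000416493 + 2.23341e-07) = 0.000208358.
Running total after boundary: 0.00117675.
Order-1 term: 1/12 · (-1.94210e-08 − (-0.000237996)) = 1.98314e-05.
Running total after k=1: 0.00119658.
Order-2 term: −1/720 · (-2.75345e-10 − (-0.000145712)) = -2.02377e-07.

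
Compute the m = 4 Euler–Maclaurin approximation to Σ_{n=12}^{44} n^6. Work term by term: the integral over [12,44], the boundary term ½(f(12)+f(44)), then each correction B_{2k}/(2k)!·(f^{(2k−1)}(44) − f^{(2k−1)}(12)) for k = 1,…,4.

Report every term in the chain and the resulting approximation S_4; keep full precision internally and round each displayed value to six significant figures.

Integral: ∫_12^44 x^6 dx = 4.56060e+10.
Endpoint term: (f(12) + f(44))/2 = (2.98598e+06 + 7.25631e+09)/2 = 3.62965e+09.
So far: 4.92356e+10.
Correction k=1: B_{2}/2! · (f^{(1)}(44) − f^{(1)}(12)) = 1/12 · (9.89497e+08 − 1.49299e+06) = 8.23337e+07.
After k=1: 4.93180e+10.
Correction k=2: B_{4}/4! · (f^{(3)}(44) − f^{(3)}(12)) = −1/720 · (1.02221e+07 − 207360) = -13909.3.
After k=2: 4.93180e+10.
Correction k=3: B_{6}/6! · (f^{(5)}(44) − f^{(5)}(12)) = 1/30240 · (31680.0 − 8640.00) = 0.761905.
After k=3: 4.93180e+10.
Correction k=4: B_{8}/8! · (f^{(7)}(44) − f^{(7)}(12)) = −1/1209600 · (0.00000 − 0.00000) = 0.00000.

S_4 ≈ 4.93180e+10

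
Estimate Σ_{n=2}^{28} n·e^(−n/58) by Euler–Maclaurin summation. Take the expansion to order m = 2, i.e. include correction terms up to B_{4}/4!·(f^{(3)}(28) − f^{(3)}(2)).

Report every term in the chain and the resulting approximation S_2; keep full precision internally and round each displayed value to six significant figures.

S_2 ≈ 293.611

∫_2^28 x·e^(−x/58) dx evaluates to 284.057.
Boundary: ½(f(2) + f(28)) = ½(1.93221 + 17.2782) = 9.60521.
Running total after boundary: 293.662.
k=1: B_{2}/(2)! × [f^{(1)}(28) − f^{(1)}(2)] = 1/12 × (0.319179 − 0.932791) = -0.0511344.
Partial sum through k=1: 293.611.
k=2: B_{4}/(4)! × [f^{(3)}(28) − f^{(3)}(2)] = −1/720 × (0.000461753 − 0.000851665) = 5.41545e-07.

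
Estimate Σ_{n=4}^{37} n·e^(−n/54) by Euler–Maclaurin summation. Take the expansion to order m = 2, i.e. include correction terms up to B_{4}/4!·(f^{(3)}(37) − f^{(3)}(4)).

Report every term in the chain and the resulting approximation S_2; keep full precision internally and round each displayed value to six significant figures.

S_2 ≈ 442.866

Integral: ∫_4^37 x·e^(−x/54) dx = 431.744.
½[f(4) + f(37)] = ½[3.71441 + 18.6479] = 11.1811.
Integral + boundary = 442.925.
k=1: B_{2}/(2)! × [f^{(1)}(37) − f^{(1)}(4)] = 1/12 × (0.158666 − 0.859818) = -0.0584293.
Running total after k=1: 442.866.
k=2: B_{4}/(4)! × [f^{(3)}(37) − f^{(3)}(4)] = −1/720 × (0.000400089 − 0.000931764) = 7.38437e-07.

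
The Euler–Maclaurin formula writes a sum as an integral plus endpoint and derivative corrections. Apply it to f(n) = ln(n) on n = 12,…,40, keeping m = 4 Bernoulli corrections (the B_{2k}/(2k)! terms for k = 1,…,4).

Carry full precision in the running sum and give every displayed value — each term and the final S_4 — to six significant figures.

The integral term ∫_12^40 ln(x) dx = 89.7363.
½[f(12) + f(40)] = ½[2.48491 + 3.68888] = 3.08689.
So far: 92.8232.
Order-1 term: 1/12 · (0.0250000 − 0.0833333) = -0.00486111.
After k=1: 92.8183.
Order-2 term: −1/720 · (3.12500e-05 − 0.00115741) = 1.56411e-06.
After k=2: 92.8183.
Order-3 term: 1/30240 · (2.34375e-07 − 9.64506e-05) = -3.18175e-09.
After k=3: 92.8183.
Order-4 term: −1/1209600 · (4.39453e-09 − 2.00939e-05) = 1.66084e-11.

S_4 ≈ 92.8183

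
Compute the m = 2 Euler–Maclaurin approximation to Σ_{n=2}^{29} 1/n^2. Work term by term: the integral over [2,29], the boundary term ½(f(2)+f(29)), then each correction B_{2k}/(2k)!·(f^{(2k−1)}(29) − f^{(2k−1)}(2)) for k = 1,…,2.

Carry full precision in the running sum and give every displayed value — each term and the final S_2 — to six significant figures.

S_2 ≈ 0.610897

Integral: ∫_2^29 1/x^2 dx = 0.465517.
Boundary: ½(f(2) + f(29)) = ½(0.250000 + 0.00118906) = 0.125595.
So far: 0.591112.
Correction k=1: B_{2}/2! · (f^{(1)}(29) − f^{(1)}(2)) = 1/12 · (-8.20042e-05 − (-0.250000)) = 0.0208265.
After k=1: 0.611938.
Correction k=2: B_{4}/4! · (f^{(3)}(29) − f^{(3)}(2)) = −1/720 · (-1.17010e-06 − (-0.750000)) = -0.00104167.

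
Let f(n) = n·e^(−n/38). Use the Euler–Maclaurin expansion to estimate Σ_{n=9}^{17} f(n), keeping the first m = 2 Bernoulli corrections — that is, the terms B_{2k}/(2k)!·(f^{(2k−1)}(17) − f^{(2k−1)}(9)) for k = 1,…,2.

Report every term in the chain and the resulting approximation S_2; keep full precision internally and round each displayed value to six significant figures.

S_2 ≈ 82.1709

Integral: ∫_9^17 x·e^(−x/38) dx = 73.2065.
½[f(9) + f(17)] = ½[7.10204 + 10.8682] = 8.98514.
Running total after boundary: 82.1917.
Order-1 term: 1/12 · (0.353302 − 0.602220) = -0.0207432.
Partial sum through k=1: 82.1709.
Order-2 term: −1/720 · (0.00113014 − 0.00151001) = 5.27598e-07.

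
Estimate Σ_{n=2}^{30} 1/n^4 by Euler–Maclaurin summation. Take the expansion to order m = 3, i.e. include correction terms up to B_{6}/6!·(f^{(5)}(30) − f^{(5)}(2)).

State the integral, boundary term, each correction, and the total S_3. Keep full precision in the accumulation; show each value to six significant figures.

S_3 ≈ 0.0824535

The integral term ∫_2^30 1/x^4 dx = 0.0416543.
Boundary: ½(f(2) + f(30)) = ½(0.0625000 + 1.23457e-06) = 0.0312506.
Integral + boundary = 0.0729049.
Correction k=1: B_{2}/2! · (f^{(1)}(30) − f^{(1)}(2)) = 1/12 · (-1.64609e-07 − (-0.125000)) = 0.0104167.
After k=1: 0.0833216.
Correction k=2: B_{4}/4! · (f^{(3)}(30) − f^{(3)}(2)) = −1/720 · (-5.48697e-09 − (-0.937500)) = -0.00130208.
After k=2: 0.0820195.
Correction k=3: B_{6}/6! · (f^{(5)}(30) − f^{(5)}(2)) = 1/30240 · (-3.41411e-10 − (-13.1250)) = 0.000434028.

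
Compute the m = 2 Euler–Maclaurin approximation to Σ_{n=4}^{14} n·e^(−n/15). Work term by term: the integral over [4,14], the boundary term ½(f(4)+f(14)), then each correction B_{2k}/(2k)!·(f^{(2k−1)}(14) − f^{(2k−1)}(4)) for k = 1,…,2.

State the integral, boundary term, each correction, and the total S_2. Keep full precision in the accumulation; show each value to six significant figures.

S_2 ≈ 51.4698

Integral: ∫_4^14 x·e^(−x/15) dx = 47.2299.
Boundary: ½(f(4) + f(14)) = ½(3.06371 + 5.50537) = 4.28454.
Integral + boundary = 51.5144.
k=1: B_{2}/(2)! × [f^{(1)}(14) − f^{(1)}(4)] = 1/12 × (0.0262160 − 0.561681) = -0.0446221.
Partial sum through k=1: 51.4698.
k=2: B_{4}/(4)! × [f^{(3)}(14) − f^{(3)}(4)] = −1/720 × (0.00361199 − 0.00930461) = 7.90642e-06.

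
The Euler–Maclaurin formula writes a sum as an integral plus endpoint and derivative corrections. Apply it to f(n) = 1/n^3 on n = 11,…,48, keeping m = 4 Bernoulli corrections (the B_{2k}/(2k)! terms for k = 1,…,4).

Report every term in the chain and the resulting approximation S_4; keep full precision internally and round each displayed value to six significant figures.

S_4 ≈ 0.00431238

The integral term ∫_11^48 1/x^3 dx = 0.00391522.
½[f(11) + f(48)] = ½[0.000751315 + 9.04225e-06] = 0.000380179.
Integral + boundary = 0.00429540.
k=1: B_{2}/(2)! × [f^{(1)}(48) − f^{(1)}(11)] = 1/12 × (-5.65140e-07 − (-0.000204904)) = 1.70282e-05.
After k=1: 0.00431242.
k=2: B_{4}/(4)! × [f^{(3)}(48) − f^{(3)}(11)] = −1/720 × (-4.90573e-09 − (-3.38684e-05)) = -4.70327e-08.
After k=2: 0.00431238.
k=3: B_{6}/(6)! × [f^{(5)}(48) − f^{(5)}(11)] = 1/30240 × (-8.94274e-11 − (-1.17560e-05)) = 3.88753e-10.
After k=3: 0.00431238.
k=4: B_{8}/(8)! × [f^{(7)}(48) − f^{(7)}(11)] = −1/1209600 × (-2.79461e-12 − (-6.99530e-06)) = -5.78315e-12.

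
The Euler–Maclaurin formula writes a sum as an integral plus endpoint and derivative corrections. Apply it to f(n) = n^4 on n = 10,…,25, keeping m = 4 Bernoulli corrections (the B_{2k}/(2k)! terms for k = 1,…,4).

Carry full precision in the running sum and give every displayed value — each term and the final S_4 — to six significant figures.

Integral: ∫_10^25 x^4 dx = 1.93312e+06.
Endpoint term: (f(10) + f(25))/2 = (10000.0 + 390625)/2 = 200312.
So far: 2.13344e+06.
Correction k=1: B_{2}/2! · (f^{(1)}(25) − f^{(1)}(10)) = 1/12 · (62500.0 − 4000.00) = 4875.00.
Running total after k=1: 2.13831e+06.
Correction k=2: B_{4}/4! · (f^{(3)}(25) − f^{(3)}(10)) = −1/720 · (600.000 − 240.000) = -0.500000.
Running total after k=2: 2.13831e+06.
Correction k=3: B_{6}/6! · (f^{(5)}(25) − f^{(5)}(10)) = 1/30240 · (0.00000 − 0.00000) = 0.00000.
Running total after k=3: 2.13831e+06.
Correction k=4: B_{8}/8! · (f^{(7)}(25) − f^{(7)}(10)) = −1/1209600 · (0.00000 − 0.00000) = 0.00000.

S_4 ≈ 2.13831e+06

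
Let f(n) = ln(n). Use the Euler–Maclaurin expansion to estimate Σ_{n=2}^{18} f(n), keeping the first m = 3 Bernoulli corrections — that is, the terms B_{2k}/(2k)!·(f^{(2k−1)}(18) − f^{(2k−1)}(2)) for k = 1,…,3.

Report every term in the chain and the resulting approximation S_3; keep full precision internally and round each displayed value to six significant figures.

∫_2^18 ln(x) dx evaluates to 34.6404.
Endpoint term: (f(2) + f(18))/2 = (0.693147 + 2.89037)/2 = 1.79176.
So far: 36.4322.
Correction k=1: B_{2}/2! · (f^{(1)}(18) − f^{(1)}(2)) = 1/12 · (0.0555556 − 0.500000) = -0.0370370.
Running total after k=1: 36.3951.
Correction k=2: B_{4}/4! · (f^{(3)}(18) − f^{(3)}(2)) = −1/720 · (0.000342936 − 0.250000) = 0.000346746.
Running total after k=2: 36.3955.
Correction k=3: B_{6}/6! · (f^{(5)}(18) − f^{(5)}(2)) = 1/30240 · (1.27013e-05 − 0.750000) = -2.48012e-05.

S_3 ≈ 36.3954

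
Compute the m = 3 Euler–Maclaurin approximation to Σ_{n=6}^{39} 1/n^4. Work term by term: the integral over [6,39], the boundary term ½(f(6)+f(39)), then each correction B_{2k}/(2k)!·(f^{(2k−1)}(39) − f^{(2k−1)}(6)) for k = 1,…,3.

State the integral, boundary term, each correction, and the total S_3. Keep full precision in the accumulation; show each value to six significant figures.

S_3 ≈ 0.00196590

∫_6^39 1/x^4 dx evaluates to 0.00153759.
½[f(6) + f(39)] = ½[0.000771605 + 4.32257e-07] = 0.000386019.
So far: 0.00192361.
Order-1 term: 1/12 · (-4.43340e-08 − (-0.000514403)) = 4.28632e-05.
Partial sum through k=1: 0.00196647.
Order-2 term: −1/720 · (-8.74438e-10 − (-0.000428669)) = -5.95373e-07.
Partial sum through k=2: 0.00196588.
Order-3 term: 1/30240 · (-3.21950e-11 − (-0.000666819)) = 2.20509e-08.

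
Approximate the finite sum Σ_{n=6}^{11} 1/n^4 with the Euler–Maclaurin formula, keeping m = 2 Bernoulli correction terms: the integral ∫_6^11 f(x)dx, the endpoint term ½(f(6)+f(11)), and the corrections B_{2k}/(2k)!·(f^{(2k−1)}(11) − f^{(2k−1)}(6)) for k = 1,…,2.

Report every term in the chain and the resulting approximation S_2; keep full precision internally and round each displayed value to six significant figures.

Integral: ∫_6^11 1/x^4 dx = 0.00129277.
½[f(6) + f(11)] = ½[0.000771605 + 6.83013e-05] = 0.000419953.
Running total after boundary: 0.00171272.
k=1: B_{2}/(2)! × [f^{(1)}(11) − f^{(1)}(6)] = 1/12 × (-2.48369e-05 − (-0.000514403)) = 4.07972e-05.
Running total after k=1: 0.00175352.
k=2: B_{4}/(4)! × [f^{(3)}(11) − f^{(3)}(6)] = −1/720 × (-6.15790e-06 − (-0.000428669)) = -5.86822e-07.

S_2 ≈ 0.00175294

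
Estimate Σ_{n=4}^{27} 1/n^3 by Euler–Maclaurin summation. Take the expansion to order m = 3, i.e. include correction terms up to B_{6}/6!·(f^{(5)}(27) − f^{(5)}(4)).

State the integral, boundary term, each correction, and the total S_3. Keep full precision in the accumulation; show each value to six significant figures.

S_3 ≈ 0.0393591

The integral term ∫_4^27 1/x^3 dx = 0.0305641.
Endpoint term: (f(4) + f(27))/2 = (0.0156250 + 5.08053e-05)/2 = 0.00783790.
Running total after boundary: 0.0384020.
k=1: B_{2}/(2)! × [f^{(1)}(27) − f^{(1)}(4)] = 1/12 × (-5.64503e-06 − (-0.0117188)) = 0.000976092.
Partial sum through k=1: 0.0393781.
k=2: B_{4}/(4)! × [f^{(3)}(27) − f^{(3)}(4)] = −1/720 × (-1.54870e-07 − (-0.0146484)) = -2.03448e-05.
Partial sum through k=2: 0.0393578.
k=3: B_{6}/(6)! × [f^{(5)}(27) − f^{(5)}(4)] = 1/30240 × (-8.92258e-09 − (-0.0384521)) = 1.27157e-06.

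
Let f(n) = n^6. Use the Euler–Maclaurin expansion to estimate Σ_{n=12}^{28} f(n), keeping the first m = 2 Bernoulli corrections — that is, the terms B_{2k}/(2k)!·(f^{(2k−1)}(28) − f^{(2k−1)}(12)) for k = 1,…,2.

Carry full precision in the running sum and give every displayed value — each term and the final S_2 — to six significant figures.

∫_12^28 x^6 dx evaluates to 1.92244e+09.
Boundary: ½(f(12) + f(28)) = ½(2.98598e+06 + 4.81890e+08) = 2.42438e+08.
So far: 2.16488e+09.
k=1: B_{2}/(2)! × [f^{(1)}(28) − f^{(1)}(12)] = 1/12 × (1.03262e+08 − 1.49299e+06) = 8.48077e+06.
After k=1: 2.17336e+09.
k=2: B_{4}/(4)! × [f^{(3)}(28) − f^{(3)}(12)] = −1/720 × (2.63424e+06 − 207360) = -3370.67.

S_2 ≈ 2.17336e+09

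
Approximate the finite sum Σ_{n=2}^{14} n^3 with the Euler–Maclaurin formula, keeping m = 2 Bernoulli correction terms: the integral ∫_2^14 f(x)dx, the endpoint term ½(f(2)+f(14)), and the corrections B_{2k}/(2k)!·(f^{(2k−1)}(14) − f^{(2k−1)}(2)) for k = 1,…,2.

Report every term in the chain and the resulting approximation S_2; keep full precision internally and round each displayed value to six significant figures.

Integral: ∫_2^14 x^3 dx = 9600.00.
Boundary: ½(f(2) + f(14)) = ½(8.00000 + 2744.00) = 1376.00.
So far: 10976.0.
Correction k=1: B_{2}/2! · (f^{(1)}(14) − f^{(1)}(2)) = 1/12 · (588.000 − 12.0000) = 48.0000.
Partial sum through k=1: 11024.0.
Correction k=2: B_{4}/4! · (f^{(3)}(14) − f^{(3)}(2)) = −1/720 · (6.00000 − 6.00000) = 0.00000.

S_2 ≈ 11024.0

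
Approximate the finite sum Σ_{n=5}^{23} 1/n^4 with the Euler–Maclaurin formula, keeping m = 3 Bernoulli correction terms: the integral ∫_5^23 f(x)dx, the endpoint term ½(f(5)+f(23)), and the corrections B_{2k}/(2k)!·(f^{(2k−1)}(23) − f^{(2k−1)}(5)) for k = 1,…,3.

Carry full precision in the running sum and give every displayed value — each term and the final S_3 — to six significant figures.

∫_5^23 1/x^4 dx evaluates to 0.00263927.
½[f(5) + f(23)] = ½[0.00160000 + 3.57346e-06] = 0.000801787.
Integral + boundary = 0.00344106.
k=1: B_{2}/(2)! × [f^{(1)}(23) − f^{(1)}(5)] = 1/12 × (-6.21471e-07 − (-0.00128000)) = 0.000106615.
Running total after k=1: 0.00354767.
k=2: B_{4}/(4)! × [f^{(3)}(23) − f^{(3)}(5)] = −1/720 × (-3.52441e-08 − (-0.00153600)) = -2.13328e-06.
Running total after k=2: 0.00354554.
k=3: B_{6}/(6)! × [f^{(5)}(23) − f^{(5)}(5)] = 1/30240 × (-3.73094e-09 − (-0.00344064)) = 1.13778e-07.

S_3 ≈ 0.00354565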